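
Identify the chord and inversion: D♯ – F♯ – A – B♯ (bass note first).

B# diminished seventh, first inversion

The pitch classes D#, F#, A, B# arrange in thirds as B#–D#–F#–A: a B# diminished seventh chord.
The lowest note is D#, the third of the chord, so this is first inversion (figured bass 6/5).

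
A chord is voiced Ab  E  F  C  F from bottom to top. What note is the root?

The distinct letter names are Ab, E, F, C. Arranged as a stack of thirds they read F–Ab–C–E, so F is the root (an F minor-major seventh chord).

F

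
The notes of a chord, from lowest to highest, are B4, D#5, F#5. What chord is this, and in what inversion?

The distinct note names are B, D#, F#. Stacked in thirds they read B–D#–F#, which is a major triad on B.
The lowest note is B, the root of the chord, so this is root position (figured bass 5/3).

B major, root position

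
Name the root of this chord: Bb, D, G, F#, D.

G

Reordering Bb, D, G, F# into stacked thirds gives G–Bb–D–F#; the bottom of that stack, G, is the root.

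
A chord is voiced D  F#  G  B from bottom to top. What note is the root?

Reordering D, F#, G, B into stacked thirds gives G–B–D–F#; the bottom of that stack, G, is the root.

G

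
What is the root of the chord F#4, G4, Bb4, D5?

G

Reordering F#, G, Bb, D into stacked thirds gives G–Bb–D–F#; the bottom of that stack, G, is the root.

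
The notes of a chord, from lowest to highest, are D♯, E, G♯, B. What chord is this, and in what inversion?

E major seventh, third inversion

The distinct note names are D#, E, G#, B. Stacked in thirds they read E–G#–B–D#, which is a major seventh chord on E.
D# is the seventh of E major seventh; seventh in the bass means third inversion (figured bass 4/2).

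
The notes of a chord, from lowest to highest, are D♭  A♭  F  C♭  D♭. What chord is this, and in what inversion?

Db dominant seventh, root position

Reducing to letter names: Db, Ab, F, Cb. These stack in thirds as Db–F–Ab–Cb — a Db dominant seventh chord.
Db is the root of Db dominant seventh; root in the bass means root position (figured bass 7).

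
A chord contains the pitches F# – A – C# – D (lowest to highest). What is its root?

D

Reordering F#, A, C#, D into stacked thirds gives D–F#–A–C#; the bottom of that stack, D, is the root.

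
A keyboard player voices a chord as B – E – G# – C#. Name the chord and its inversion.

Reducing to letter names: B, E, G#, C#. These stack in thirds as C#–E–G#–B — a C# minor seventh chord.
The lowest note is B, the seventh of the chord, so this is third inversion (figured bass 4/2).

C# minor seventh, third inversion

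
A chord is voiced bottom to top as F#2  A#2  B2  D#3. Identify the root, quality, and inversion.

B major seventh, second inversion

The distinct note names are F#, A#, B, D#. Stacked in thirds they read B–D#–F#–A#, which is a major seventh chord on B.
F# is the fifth of B major seventh; fifth in the bass means second inversion (figured bass 4/3).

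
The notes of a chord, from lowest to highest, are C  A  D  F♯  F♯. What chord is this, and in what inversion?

Reducing to letter names: C, A, D, F#. These stack in thirds as D–F#–A–C — a D dominant seventh chord.
With the seventh (C) in the bass, the chord is in third inversion (figured bass 4/2).

D dominant seventh, third inversion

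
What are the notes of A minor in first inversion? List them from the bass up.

C, E, A

The chord tones are A–C–E. With the third (C) lowest for first inversion: C, E, A.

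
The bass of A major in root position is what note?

A

In root position the root is lowest. For A major (A–C#–E) that is A.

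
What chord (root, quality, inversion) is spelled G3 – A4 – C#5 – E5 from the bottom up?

Reducing to letter names: G, A, C#, E. These stack in thirds as A–C#–E–G — an A dominant seventh chord.
With the seventh (G) in the bass, the chord is in third inversion (figured bass 4/2).

A dominant seventh, third inversion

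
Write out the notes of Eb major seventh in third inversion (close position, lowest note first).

Spelling Eb major seventh: Eb–G–Bb–D. In third inversion the seventh is bass, giving D, Eb, G, Bb from the bottom.

D, Eb, G, Bb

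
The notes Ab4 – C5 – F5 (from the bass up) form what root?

F

Ab, C, F are the tones of an F minor triad (F–Ab–C), making F the root.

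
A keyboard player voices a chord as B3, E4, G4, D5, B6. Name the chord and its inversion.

Reducing to letter names: B, E, G, D. These stack in thirds as E–G–B–D — an E minor seventh chord.
With the fifth (B) in the bass, the chord is in second inversion (figured bass 4/3).

E minor seventh, second inversion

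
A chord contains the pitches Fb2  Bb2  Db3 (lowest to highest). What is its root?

Bb

The distinct letter names are Fb, Bb, Db. Arranged as a stack of thirds they read Bb–Db–Fb, so Bb is the root (a Bb diminished triad).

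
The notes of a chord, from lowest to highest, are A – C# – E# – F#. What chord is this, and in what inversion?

The distinct note names are A, C#, E#, F#. Stacked in thirds they read F#–A–C#–E#, which is a minor-major seventh chord on F#.
With the third (A) in the bass, the chord is in first inversion (figured bass 6/5).

F# minor-major seventh, first inversion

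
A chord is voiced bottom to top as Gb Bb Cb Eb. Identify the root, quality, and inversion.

Reducing to letter names: Gb, Bb, Cb, Eb. These stack in thirds as Cb–Eb–Gb–Bb — a Cb major seventh chord.
With the fifth (Gb) in the bass, the chord is in second inversion (figured bass 4/3).

Cb major seventh, second inversion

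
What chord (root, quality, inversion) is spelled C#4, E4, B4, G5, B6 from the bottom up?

The pitch classes C#, E, B, G arrange in thirds as C#–E–G–B: a C# half-diminished seventh chord.
C# is the root of C# half-diminished seventh; root in the bass means root position (figured bass 7).

C# half-diminished seventh, root position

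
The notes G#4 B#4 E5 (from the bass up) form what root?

G#, B#, E are the tones of an E augmented triad (E–G#–B#), making E the root.

E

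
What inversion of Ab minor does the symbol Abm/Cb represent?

first inversion

Abm/Cb means Ab minor with Cb in the bass. Cb is the third of Ab minor (Ab–Cb–Eb), so this is first inversion.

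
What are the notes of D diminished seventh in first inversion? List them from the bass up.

Spelling D diminished seventh: D–F–Ab–Cb. In first inversion the third is bass, giving F, Ab, Cb, D from the bottom.

F, Ab, Cb, D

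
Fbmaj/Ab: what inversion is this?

Fbmaj/Ab means Fb major with Ab in the bass. Ab is the third of Fb major (Fb–Ab–Cb), so this is first inversion.

first inversion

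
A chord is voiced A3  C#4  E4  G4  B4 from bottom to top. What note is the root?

Reordering A, C#, E, G, B into stacked thirds gives A–C#–E–G–B; the bottom of that stack, A, is the root.

A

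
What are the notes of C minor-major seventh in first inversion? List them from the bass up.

Eb, G, B, C

Spelling C minor-major seventh: C–Eb–G–B. In first inversion the third is bass, giving Eb, G, B, C from the bottom.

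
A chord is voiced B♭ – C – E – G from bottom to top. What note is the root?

C

Reordering Bb, C, E, G into stacked thirds gives C–E–G–Bb; the bottom of that stack, C, is the root.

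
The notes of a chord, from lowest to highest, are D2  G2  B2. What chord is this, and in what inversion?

G major, second inversion

Reducing to letter names: D, G, B. These stack in thirds as G–B–D — a G major triad.
D is the fifth of G major; fifth in the bass means second inversion (figured bass 6/4).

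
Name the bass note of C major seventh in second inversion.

In second inversion the fifth is lowest. For C major seventh (C–E–G–B) that is G.

G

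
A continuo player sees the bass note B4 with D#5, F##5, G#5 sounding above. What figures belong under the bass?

6/5

The notes B, D#, F##, G# stack in thirds as G#–B–D#–F## — a G# minor-major seventh chord. The bass B is the third, so this is first inversion: figured 6/5.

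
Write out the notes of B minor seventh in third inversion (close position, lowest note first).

A, B, D, F#

B minor seventh is B–D–F#–A. Third inversion puts the seventh (A) in the bass, with the remaining tones above: A, B, D, F#.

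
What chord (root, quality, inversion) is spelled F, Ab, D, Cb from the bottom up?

D diminished seventh, first inversion

The distinct note names are F, Ab, D, Cb. Stacked in thirds they read D–F–Ab–Cb, which is a diminished seventh chord on D.
With the third (F) in the bass, the chord is in first inversion (figured bass 6/5).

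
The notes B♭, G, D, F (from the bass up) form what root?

The distinct letter names are Bb, G, D, F. Arranged as a stack of thirds they read G–Bb–D–F, so G is the root (a G minor seventh chord).

G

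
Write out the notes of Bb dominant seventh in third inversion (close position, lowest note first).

Ab, Bb, D, F

Bb dominant seventh is Bb–D–F–Ab. Third inversion puts the seventh (Ab) in the bass, with the remaining tones above: Ab, Bb, D, F.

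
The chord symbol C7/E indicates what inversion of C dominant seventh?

first inversion

C7/E means C dominant seventh with E in the bass. E is the third of C dominant seventh (C–E–G–Bb), so this is first inversion.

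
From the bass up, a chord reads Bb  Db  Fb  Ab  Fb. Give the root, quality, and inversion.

Bb half-diminished seventh, root position

The pitch classes Bb, Db, Fb, Ab arrange in thirds as Bb–Db–Fb–Ab: a Bb half-diminished seventh chord.
With the root (Bb) in the bass, the chord is in root position (figured bass 7).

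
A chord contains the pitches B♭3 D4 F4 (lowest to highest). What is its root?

Bb

Reordering Bb, D, F into stacked thirds gives Bb–D–F; the bottom of that stack, Bb, is the root.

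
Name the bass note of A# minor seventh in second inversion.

E#

In second inversion the fifth is lowest. For A# minor seventh (A#–C#–E#–G#) that is E#.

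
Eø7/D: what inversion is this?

Eø7/D means E half-diminished seventh with D in the bass. D is the seventh of E half-diminished seventh (E–G–Bb–D), so this is third inversion.

third inversion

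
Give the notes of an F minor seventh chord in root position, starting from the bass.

F minor seventh is F–Ab–C–Eb. Root position puts the root (F) in the bass, with the remaining tones above: F, Ab, C, Eb.

F, Ab, C, Eb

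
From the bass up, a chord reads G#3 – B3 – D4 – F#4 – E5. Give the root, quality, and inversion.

Reducing to letter names: G#, B, D, F#, E. These stack in thirds as E–G#–B–D–F# — an E dominant ninth chord.
The lowest note is G#, the third of the chord, so this is first inversion.

E dominant ninth, first inversion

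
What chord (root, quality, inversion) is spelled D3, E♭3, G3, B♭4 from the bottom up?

The pitch classes D, Eb, G, Bb arrange in thirds as Eb–G–Bb–D: an Eb major seventh chord.
With the seventh (D) in the bass, the chord is in third inversion (figured bass 4/2).

Eb major seventh, third inversion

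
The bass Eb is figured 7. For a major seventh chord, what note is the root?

Eb

The figures 7 mean the root of the chord is in the bass. If Eb is the root of a major seventh chord, the root is Eb (chord tones Eb–G–Bb–D).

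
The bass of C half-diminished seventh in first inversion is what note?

Eb

In first inversion the third is lowest. For C half-diminished seventh (C–Eb–Gb–Bb) that is Eb.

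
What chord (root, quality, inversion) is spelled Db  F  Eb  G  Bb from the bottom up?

Eb dominant ninth, third inversion

The distinct note names are Db, F, Eb, G, Bb. Stacked in thirds they read Eb–G–Bb–Db–F, which is a dominant ninth chord on Eb.
Db is the seventh of Eb dominant ninth; seventh in the bass means third inversion.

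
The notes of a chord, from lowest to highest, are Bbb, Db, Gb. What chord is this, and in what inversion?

The distinct note names are Bbb, Db, Gb. Stacked in thirds they read Gb–Bbb–Db, which is a minor triad on Gb.
The lowest note is Bbb, the third of the chord, so this is first inversion (figured bass 6).

Gb minor, first inversion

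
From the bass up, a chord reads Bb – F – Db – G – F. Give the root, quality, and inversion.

G half-diminished seventh, first inversion

The distinct note names are Bb, F, Db, G. Stacked in thirds they read G–Bb–Db–F, which is a half-diminished seventh chord on G.
The lowest note is Bb, the third of the chord, so this is first inversion (figured bass 6/5).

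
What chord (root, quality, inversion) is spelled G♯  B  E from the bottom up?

The pitch classes G#, B, E arrange in thirds as E–G#–B: an E major triad.
G# is the third of E major; third in the bass means first inversion (figured bass 6).

E major, first inversion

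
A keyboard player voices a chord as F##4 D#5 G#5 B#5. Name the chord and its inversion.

Reducing to letter names: F##, D#, G#, B#. These stack in thirds as G#–B#–D#–F## — a G# major seventh chord.
With the seventh (F##) in the bass, the chord is in third inversion (figured bass 4/2).

G# major seventh, third inversion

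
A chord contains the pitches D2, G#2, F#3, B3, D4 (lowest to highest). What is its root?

G#

D, G#, F#, B are the tones of a G# half-diminished seventh chord (G#–B–D–F#), making G# the root.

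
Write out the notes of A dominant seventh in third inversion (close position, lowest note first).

G, A, C#, E

A dominant seventh is A–C#–E–G. Third inversion puts the seventh (G) in the bass, with the remaining tones above: G, A, C#, E.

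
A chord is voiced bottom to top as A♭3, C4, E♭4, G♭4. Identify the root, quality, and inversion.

Ab dominant seventh, root position

Reducing to letter names: Ab, C, Eb, Gb. These stack in thirds as Ab–C–Eb–Gb — an Ab dominant seventh chord.
With the root (Ab) in the bass, the chord is in root position (figured bass 7).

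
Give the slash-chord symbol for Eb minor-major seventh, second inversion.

Second inversion of Eb minor-major seventh has the fifth (Bb) in the bass. As a slash chord: Ebm(maj7)/Bb.

Ebm(maj7)/Bb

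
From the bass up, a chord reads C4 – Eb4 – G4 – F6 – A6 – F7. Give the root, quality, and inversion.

The distinct note names are C, Eb, G, F, A. Stacked in thirds they read F–A–C–Eb–G, which is a dominant ninth chord on F.
With the fifth (C) in the bass, the chord is in second inversion.

F dominant ninth, second inversion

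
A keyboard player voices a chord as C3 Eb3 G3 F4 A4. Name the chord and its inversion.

F dominant ninth, second inversion

The pitch classes C, Eb, G, F, A arrange in thirds as F–A–C–Eb–G: an F dominant ninth chord.
With the fifth (C) in the bass, the chord is in second inversion.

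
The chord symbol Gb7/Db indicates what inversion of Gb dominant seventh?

Gb7/Db means Gb dominant seventh with Db in the bass. Db is the fifth of Gb dominant seventh (Gb–Bb–Db–Fb), so this is second inversion.

second inversion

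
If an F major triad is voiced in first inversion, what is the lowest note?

A

F major is F–A–C. First inversion places the third in the bass: A.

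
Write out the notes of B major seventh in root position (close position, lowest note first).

Spelling B major seventh: B–D#–F#–A#. In root position the root is bass, giving B, D#, F#, A# from the bottom.

B, D#, F#, A#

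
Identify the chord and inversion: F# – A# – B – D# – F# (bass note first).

B major seventh, second inversion

The pitch classes F#, A#, B, D# arrange in thirds as B–D#–F#–A#: a B major seventh chord.
The lowest note is F#, the fifth of the chord, so this is second inversion (figured bass 4/3).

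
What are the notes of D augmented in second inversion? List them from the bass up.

Spelling D augmented: D–F#–A#. In second inversion the fifth is bass, giving A#, D, F# from the bottom.

A#, D, F#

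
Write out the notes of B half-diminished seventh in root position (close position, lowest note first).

Spelling B half-diminished seventh: B–D–F–A. In root position the root is bass, giving B, D, F, A from the bottom.

B, D, F, A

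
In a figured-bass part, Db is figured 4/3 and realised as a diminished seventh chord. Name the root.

G

The figures 4/3 mean the fifth of the chord is in the bass. If Db is the fifth of a diminished seventh chord, the root is G (chord tones G–Bb–Db–Fb).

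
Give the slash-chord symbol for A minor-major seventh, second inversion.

Second inversion of A minor-major seventh has the fifth (E) in the bass. As a slash chord: Am(maj7)/E.

Am(maj7)/E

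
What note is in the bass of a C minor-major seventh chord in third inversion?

The seventh of C minor-major seventh (C–Eb–G–B) is B; that is the bass in third inversion.

B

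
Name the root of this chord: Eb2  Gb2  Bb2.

Eb

Reordering Eb, Gb, Bb into stacked thirds gives Eb–Gb–Bb; the bottom of that stack, Eb, is the root.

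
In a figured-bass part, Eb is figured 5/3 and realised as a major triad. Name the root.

The figures 5/3 mean the root of the chord is in the bass. If Eb is the root of a major triad, the root is Eb (chord tones Eb–G–Bb).

Eb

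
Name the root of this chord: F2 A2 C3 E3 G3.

F, A, C, E, G are the tones of an F major ninth chord (F–A–C–E–G), making F the root.

F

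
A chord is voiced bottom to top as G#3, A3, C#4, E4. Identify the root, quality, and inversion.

The pitch classes G#, A, C#, E arrange in thirds as A–C#–E–G#: an A major seventh chord.
The lowest note is G#, the seventh of the chord, so this is third inversion (figured bass 4/2).

A major seventh, third inversion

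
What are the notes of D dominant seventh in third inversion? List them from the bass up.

C, D, F#, A

The chord tones are D–F#–A–C. With the seventh (C) lowest for third inversion: C, D, F#, A.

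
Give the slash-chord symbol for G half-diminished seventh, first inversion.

First inversion of G half-diminished seventh has the third (Bb) in the bass. As a slash chord: Gø7/Bb.

Gø7/Bb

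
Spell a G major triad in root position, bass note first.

G major is G–B–D. Root position puts the root (G) in the bass, with the remaining tones above: G, B, D.

G, B, D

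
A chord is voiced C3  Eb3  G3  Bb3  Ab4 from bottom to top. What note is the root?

Ab

The distinct letter names are C, Eb, G, Bb, Ab. Arranged as a stack of thirds they read Ab–C–Eb–G–Bb, so Ab is the root (an Ab major ninth chord).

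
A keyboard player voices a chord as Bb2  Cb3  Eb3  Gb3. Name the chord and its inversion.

Cb major seventh, third inversion

Reducing to letter names: Bb, Cb, Eb, Gb. These stack in thirds as Cb–Eb–Gb–Bb — a Cb major seventh chord.
Bb is the seventh of Cb major seventh; seventh in the bass means third inversion (figured bass 4/2).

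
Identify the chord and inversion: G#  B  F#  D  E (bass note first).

E dominant ninth, first inversion

The distinct note names are G#, B, F#, D, E. Stacked in thirds they read E–G#–B–D–F#, which is a dominant ninth chord on E.
With the third (G#) in the bass, the chord is in first inversion.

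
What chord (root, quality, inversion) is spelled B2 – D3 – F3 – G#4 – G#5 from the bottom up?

Reducing to letter names: B, D, F, G#. These stack in thirds as G#–B–D–F — a G# diminished seventh chord.
The lowest note is B, the third of the chord, so this is first inversion (figured bass 6/5).

G# diminished seventh, first inversion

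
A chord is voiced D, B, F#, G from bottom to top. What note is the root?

G

D, B, F#, G are the tones of a G major seventh chord (G–B–D–F#), making G the root.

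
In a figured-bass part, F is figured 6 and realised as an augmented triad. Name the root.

Db

The figures 6 mean the third of the chord is in the bass. If F is the third of an augmented triad, the root is Db (chord tones Db–F–A).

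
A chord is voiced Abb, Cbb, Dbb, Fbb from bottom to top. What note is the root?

Abb, Cbb, Dbb, Fbb are the tones of a Dbb minor seventh chord (Dbb–Fbb–Abb–Cbb), making Dbb the root.

Dbb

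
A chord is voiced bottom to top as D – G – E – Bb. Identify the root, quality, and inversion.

E half-diminished seventh, third inversion

The distinct note names are D, G, E, Bb. Stacked in thirds they read E–G–Bb–D, which is a half-diminished seventh chord on E.
The lowest note is D, the seventh of the chord, so this is third inversion (figured bass 4/2).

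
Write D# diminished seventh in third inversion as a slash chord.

D#dim7/C

Third inversion of D# diminished seventh has the seventh (C) in the bass. As a slash chord: D#dim7/C.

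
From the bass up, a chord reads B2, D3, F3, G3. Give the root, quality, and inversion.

The pitch classes B, D, F, G arrange in thirds as G–B–D–F: a G dominant seventh chord.
With the third (B) in the bass, the chord is in first inversion (figured bass 6/5).

G dominant seventh, first inversion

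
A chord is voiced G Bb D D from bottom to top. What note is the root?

G, Bb, D are the tones of a G minor triad (G–Bb–D), making G the root.

G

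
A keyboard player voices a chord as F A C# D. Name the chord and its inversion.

The distinct note names are F, A, C#, D. Stacked in thirds they read D–F–A–C#, which is a minor-major seventh chord on D.
With the third (F) in the bass, the chord is in first inversion (figured bass 6/5).

D minor-major seventh, first inversion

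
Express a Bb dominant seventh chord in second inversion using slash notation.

Bb7/F

Second inversion of Bb dominant seventh has the fifth (F) in the bass. As a slash chord: Bb7/F.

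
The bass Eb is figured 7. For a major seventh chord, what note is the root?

Eb

The figures 7 mean the root of the chord is in the bass. If Eb is the root of a major seventh chord, the root is Eb (chord tones Eb–G–Bb–D).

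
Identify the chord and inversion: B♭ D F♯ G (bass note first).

Reducing to letter names: Bb, D, F#, G. These stack in thirds as G–Bb–D–F# — a G minor-major seventh chord.
With the third (Bb) in the bass, the chord is in first inversion (figured bass 6/5).

G minor-major seventh, first inversion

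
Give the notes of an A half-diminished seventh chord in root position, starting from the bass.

A, C, Eb, G

A half-diminished seventh is A–C–Eb–G. Root position puts the root (A) in the bass, with the remaining tones above: A, C, Eb, G.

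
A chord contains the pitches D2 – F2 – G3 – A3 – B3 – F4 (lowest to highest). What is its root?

D, F, G, A, B are the tones of a G dominant ninth chord (G–B–D–F–A), making G the root.

G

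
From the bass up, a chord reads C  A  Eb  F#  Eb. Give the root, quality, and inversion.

F# diminished seventh, second inversion

Reducing to letter names: C, A, Eb, F#. These stack in thirds as F#–A–C–Eb — an F# diminished seventh chord.
With the fifth (C) in the bass, the chord is in second inversion (figured bass 4/3).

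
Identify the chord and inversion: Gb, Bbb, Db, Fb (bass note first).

Reducing to letter names: Gb, Bbb, Db, Fb. These stack in thirds as Gb–Bbb–Db–Fb — a Gb minor seventh chord.
With the root (Gb) in the bass, the chord is in root position (figured bass 7).

Gb minor seventh, root position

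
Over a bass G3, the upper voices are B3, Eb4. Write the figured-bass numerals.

6

The notes G, B, Eb stack in thirds as Eb–G–B — an Eb augmented triad. The bass G is the third, so this is first inversion: figured 6.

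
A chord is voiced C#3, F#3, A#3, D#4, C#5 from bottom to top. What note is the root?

D#

The distinct letter names are C#, F#, A#, D#. Arranged as a stack of thirds they read D#–F#–A#–C#, so D# is the root (a D# minor seventh chord).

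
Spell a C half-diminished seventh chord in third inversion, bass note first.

C half-diminished seventh is C–Eb–Gb–Bb. Third inversion puts the seventh (Bb) in the bass, with the remaining tones above: Bb, C, Eb, Gb.

Bb, C, Eb, Gb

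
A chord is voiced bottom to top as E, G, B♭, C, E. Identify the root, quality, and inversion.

The distinct note names are E, G, Bb, C. Stacked in thirds they read C–E–G–Bb, which is a dominant seventh chord on C.
E is the third of C dominant seventh; third in the bass means first inversion (figured bass 6/5).

C dominant seventh, first inversion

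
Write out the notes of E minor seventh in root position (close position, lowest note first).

The chord tones are E–G–B–D. With the root (E) lowest for root position: E, G, B, D.

E, G, B, D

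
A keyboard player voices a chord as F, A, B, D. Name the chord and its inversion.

B half-diminished seventh, second inversion

The pitch classes F, A, B, D arrange in thirds as B–D–F–A: a B half-diminished seventh chord.
The lowest note is F, the fifth of the chord, so this is second inversion (figured bass 4/3).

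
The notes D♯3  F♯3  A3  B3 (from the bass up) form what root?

Reordering D#, F#, A, B into stacked thirds gives B–D#–F#–A; the bottom of that stack, B, is the root.

B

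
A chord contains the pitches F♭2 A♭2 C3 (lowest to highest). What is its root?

Reordering Fb, Ab, C into stacked thirds gives Fb–Ab–C; the bottom of that stack, Fb, is the root.

Fb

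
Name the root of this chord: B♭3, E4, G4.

E

The distinct letter names are Bb, E, G. Arranged as a stack of thirds they read E–G–Bb, so E is the root (an E diminished triad).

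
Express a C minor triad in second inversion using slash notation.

Second inversion of C minor has the fifth (G) in the bass. As a slash chord: Cm/G.

Cm/G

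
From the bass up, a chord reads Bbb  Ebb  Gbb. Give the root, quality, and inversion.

Ebb minor, second inversion

The pitch classes Bbb, Ebb, Gbb arrange in thirds as Ebb–Gbb–Bbb: an Ebb minor triad.
With the fifth (Bbb) in the bass, the chord is in second inversion (figured bass 6/4).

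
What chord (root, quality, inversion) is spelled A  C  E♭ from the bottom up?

A diminished, root position

The distinct note names are A, C, Eb. Stacked in thirds they read A–C–Eb, which is a diminished triad on A.
A is the root of A diminished; root in the bass means root position (figured bass 5/3).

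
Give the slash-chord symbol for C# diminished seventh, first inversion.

C#dim7/E

First inversion of C# diminished seventh has the third (E) in the bass. As a slash chord: C#dim7/E.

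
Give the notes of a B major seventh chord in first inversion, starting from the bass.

D#, F#, A#, B

B major seventh is B–D#–F#–A#. First inversion puts the third (D#) in the bass, with the remaining tones above: D#, F#, A#, B.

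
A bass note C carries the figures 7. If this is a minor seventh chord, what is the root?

The figures 7 mean the root of the chord is in the bass. If C is the root of a minor seventh chord, the root is C (chord tones C–Eb–G–Bb).

C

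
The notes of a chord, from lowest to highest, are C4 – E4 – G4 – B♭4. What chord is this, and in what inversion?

The pitch classes C, E, G, Bb arrange in thirds as C–E–G–Bb: a C dominant seventh chord.
With the root (C) in the bass, the chord is in root position (figured bass 7).

C dominant seventh, root position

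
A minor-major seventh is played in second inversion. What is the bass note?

The fifth of A minor-major seventh (A–C–E–G#) is E; that is the bass in second inversion.

E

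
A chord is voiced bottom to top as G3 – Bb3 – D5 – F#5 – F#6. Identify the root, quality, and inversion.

G minor-major seventh, root position

The pitch classes G, Bb, D, F# arrange in thirds as G–Bb–D–F#: a G minor-major seventh chord.
The lowest note is G, the root of the chord, so this is root position (figured bass 7).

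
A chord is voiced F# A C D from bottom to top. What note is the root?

The distinct letter names are F#, A, C, D. Arranged as a stack of thirds they read D–F#–A–C, so D is the root (a D dominant seventh chord).

D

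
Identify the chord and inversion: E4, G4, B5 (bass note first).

E minor, root position

The distinct note names are E, G, B. Stacked in thirds they read E–G–B, which is a minor triad on E.
With the root (E) in the bass, the chord is in root position (figured bass 5/3).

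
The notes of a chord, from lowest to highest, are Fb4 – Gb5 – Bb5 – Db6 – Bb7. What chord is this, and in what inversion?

Gb dominant seventh, third inversion

The pitch classes Fb, Gb, Bb, Db arrange in thirds as Gb–Bb–Db–Fb: a Gb dominant seventh chord.
The lowest note is Fb, the seventh of the chord, so this is third inversion (figured bass 4/2).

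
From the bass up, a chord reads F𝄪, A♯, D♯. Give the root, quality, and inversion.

The distinct note names are F##, A#, D#. Stacked in thirds they read D#–F##–A#, which is a major triad on D#.
The lowest note is F##, the third of the chord, so this is first inversion (figured bass 6).

D# major, first inversion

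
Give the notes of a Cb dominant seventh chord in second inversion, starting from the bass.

Cb dominant seventh is Cb–Eb–Gb–Bbb. Second inversion puts the fifth (Gb) in the bass, with the remaining tones above: Gb, Bbb, Cb, Eb.

Gb, Bbb, Cb, Eb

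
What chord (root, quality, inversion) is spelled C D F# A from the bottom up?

D dominant seventh, third inversion

The distinct note names are C, D, F#, A. Stacked in thirds they read D–F#–A–C, which is a dominant seventh chord on D.
The lowest note is C, the seventh of the chord, so this is third inversion (figured bass 4/2).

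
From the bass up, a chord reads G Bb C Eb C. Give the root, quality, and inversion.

C minor seventh, second inversion

The distinct note names are G, Bb, C, Eb. Stacked in thirds they read C–Eb–G–Bb, which is a minor seventh chord on C.
With the fifth (G) in the bass, the chord is in second inversion (figured bass 4/3).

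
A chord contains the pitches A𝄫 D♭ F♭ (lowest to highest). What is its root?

Db

The distinct letter names are Abb, Db, Fb. Arranged as a stack of thirds they read Db–Fb–Abb, so Db is the root (a Db diminished triad).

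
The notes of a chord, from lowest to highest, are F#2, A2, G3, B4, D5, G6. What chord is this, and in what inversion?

G major ninth, third inversion

The distinct note names are F#, A, G, B, D. Stacked in thirds they read G–B–D–F#–A, which is a major ninth chord on G.
The lowest note is F#, the seventh of the chord, so this is third inversion.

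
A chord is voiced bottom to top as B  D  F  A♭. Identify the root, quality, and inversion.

Reducing to letter names: B, D, F, Ab. These stack in thirds as B–D–F–Ab — a B diminished seventh chord.
B is the root of B diminished seventh; root in the bass means root position (figured bass 7).

B diminished seventh, root position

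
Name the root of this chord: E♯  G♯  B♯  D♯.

The distinct letter names are E#, G#, B#, D#. Arranged as a stack of thirds they read E#–G#–B#–D#, so E# is the root (an E# minor seventh chord).

E#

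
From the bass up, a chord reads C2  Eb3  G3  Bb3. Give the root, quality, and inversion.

Reducing to letter names: C, Eb, G, Bb. These stack in thirds as C–Eb–G–Bb — a C minor seventh chord.
With the root (C) in the bass, the chord is in root position (figured bass 7).

C minor seventh, root position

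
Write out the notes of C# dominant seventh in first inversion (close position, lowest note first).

Spelling C# dominant seventh: C#–E#–G#–B. In first inversion the third is bass, giving E#, G#, B, C# from the bottom.

E#, G#, B, C#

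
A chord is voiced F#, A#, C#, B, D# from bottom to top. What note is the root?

F#, A#, C#, B, D# are the tones of a B major ninth chord (B–D#–F#–A#–C#), making B the root.

B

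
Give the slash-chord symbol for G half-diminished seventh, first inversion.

Gø7/Bb

First inversion of G half-diminished seventh has the third (Bb) in the bass. As a slash chord: Gø7/Bb.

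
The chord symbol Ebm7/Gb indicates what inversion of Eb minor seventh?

first inversion

Ebm7/Gb means Eb minor seventh with Gb in the bass. Gb is the third of Eb minor seventh (Eb–Gb–Bb–Db), so this is first inversion.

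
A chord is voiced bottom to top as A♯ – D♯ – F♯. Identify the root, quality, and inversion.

D# minor, second inversion

Reducing to letter names: A#, D#, F#. These stack in thirds as D#–F#–A# — a D# minor triad.
The lowest note is A#, the fifth of the chord, so this is second inversion (figured bass 6/4).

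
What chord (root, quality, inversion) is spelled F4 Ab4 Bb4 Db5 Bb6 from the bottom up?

Bb minor seventh, second inversion

The distinct note names are F, Ab, Bb, Db. Stacked in thirds they read Bb–Db–F–Ab, which is a minor seventh chord on Bb.
With the fifth (F) in the bass, the chord is in second inversion (figured bass 4/3).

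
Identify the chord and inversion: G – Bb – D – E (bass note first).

The pitch classes G, Bb, D, E arrange in thirds as E–G–Bb–D: an E half-diminished seventh chord.
G is the third of E half-diminished seventh; third in the bass means first inversion (figured bass 6/5).

E half-diminished seventh, first inversion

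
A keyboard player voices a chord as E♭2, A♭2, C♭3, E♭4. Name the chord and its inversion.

The pitch classes Eb, Ab, Cb arrange in thirds as Ab–Cb–Eb: an Ab minor triad.
With the fifth (Eb) in the bass, the chord is in second inversion (figured bass 6/4).

Ab minor, second inversion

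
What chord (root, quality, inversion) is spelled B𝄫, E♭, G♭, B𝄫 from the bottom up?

Eb diminished, second inversion

The pitch classes Bbb, Eb, Gb arrange in thirds as Eb–Gb–Bbb: an Eb diminished triad.
With the fifth (Bbb) in the bass, the chord is in second inversion (figured bass 6/4).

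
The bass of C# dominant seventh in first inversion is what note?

E#

The third of C# dominant seventh (C#–E#–G#–B) is E#; that is the bass in first inversion.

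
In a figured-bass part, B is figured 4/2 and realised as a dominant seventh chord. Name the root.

C#

The figures 4/2 mean the seventh of the chord is in the bass. If B is the seventh of a dominant seventh chord, the root is C# (chord tones C#–E#–G#–B).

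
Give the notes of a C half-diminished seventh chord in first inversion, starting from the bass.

C half-diminished seventh is C–Eb–Gb–Bb. First inversion puts the third (Eb) in the bass, with the remaining tones above: Eb, Gb, Bb, C.

Eb, Gb, Bb, C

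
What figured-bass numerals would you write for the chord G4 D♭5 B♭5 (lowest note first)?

The notes G, Db, Bb stack in thirds as G–Bb–Db — a G diminished triad. The bass G is the root, so this is root position: figured 5/3.

5/3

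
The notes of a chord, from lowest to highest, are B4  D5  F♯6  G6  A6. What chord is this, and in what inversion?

G major ninth, first inversion

Reducing to letter names: B, D, F#, G, A. These stack in thirds as G–B–D–F#–A — a G major ninth chord.
B is the third of G major ninth; third in the bass means first inversion.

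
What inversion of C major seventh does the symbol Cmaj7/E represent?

first inversion

Cmaj7/E means C major seventh with E in the bass. E is the third of C major seventh (C–E–G–B), so this is first inversion.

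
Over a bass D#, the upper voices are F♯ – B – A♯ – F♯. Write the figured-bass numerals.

The notes D#, F#, B, A# stack in thirds as B–D#–F#–A# — a B major seventh chord. The bass D# is the third, so this is first inversion: figured 6/5.

6/5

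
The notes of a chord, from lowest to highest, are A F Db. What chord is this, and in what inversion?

Db augmented, second inversion

Reducing to letter names: A, F, Db. These stack in thirds as Db–F–A — a Db augmented triad.
With the fifth (A) in the bass, the chord is in second inversion (figured bass 6/4).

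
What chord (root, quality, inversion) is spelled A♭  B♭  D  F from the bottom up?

The distinct note names are Ab, Bb, D, F. Stacked in thirds they read Bb–D–F–Ab, which is a dominant seventh chord on Bb.
The lowest note is Ab, the seventh of the chord, so this is third inversion (figured bass 4/2).

Bb dominant seventh, third inversion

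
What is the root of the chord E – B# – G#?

E

E, B#, G# are the tones of an E augmented triad (E–G#–B#), making E the root.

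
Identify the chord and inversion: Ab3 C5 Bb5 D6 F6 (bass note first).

Bb dominant ninth, third inversion

The pitch classes Ab, C, Bb, D, F arrange in thirds as Bb–D–F–Ab–C: a Bb dominant ninth chord.
Ab is the seventh of Bb dominant ninth; seventh in the bass means third inversion.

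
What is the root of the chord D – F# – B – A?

The distinct letter names are D, F#, B, A. Arranged as a stack of thirds they read B–D–F#–A, so B is the root (a B minor seventh chord).

B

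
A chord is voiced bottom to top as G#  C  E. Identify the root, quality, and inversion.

C augmented, second inversion

The distinct note names are G#, C, E. Stacked in thirds they read C–E–G#, which is an augmented triad on C.
G# is the fifth of C augmented; fifth in the bass means second inversion (figured bass 6/4).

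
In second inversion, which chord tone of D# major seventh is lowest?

In second inversion the fifth is lowest. For D# major seventh (D#–F##–A#–C##) that is A#.

A#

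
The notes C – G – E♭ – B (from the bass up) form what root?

C

C, G, Eb, B are the tones of a C minor-major seventh chord (C–Eb–G–B), making C the root.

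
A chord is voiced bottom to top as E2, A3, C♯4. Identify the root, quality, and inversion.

The pitch classes E, A, C# arrange in thirds as A–C#–E: an A major triad.
The lowest note is E, the fifth of the chord, so this is second inversion (figured bass 6/4).

A major, second inversion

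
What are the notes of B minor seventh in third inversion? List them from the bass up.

A, B, D, F#

The chord tones are B–D–F#–A. With the seventh (A) lowest for third inversion: A, B, D, F#.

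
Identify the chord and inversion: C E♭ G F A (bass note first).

The pitch classes C, Eb, G, F, A arrange in thirds as F–A–C–Eb–G: an F dominant ninth chord.
The lowest note is C, the fifth of the chord, so this is second inversion.

F dominant ninth, second inversion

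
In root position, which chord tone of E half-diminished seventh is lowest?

E half-diminished seventh is E–G–Bb–D. Root position places the root in the bass: E.

E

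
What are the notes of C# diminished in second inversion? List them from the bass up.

C# diminished is C#–E–G. Second inversion puts the fifth (G) in the bass, with the remaining tones above: G, C#, E.

G, C#, E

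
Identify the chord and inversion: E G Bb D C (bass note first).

C dominant ninth, first inversion

The pitch classes E, G, Bb, D, C arrange in thirds as C–E–G–Bb–D: a C dominant ninth chord.
E is the third of C dominant ninth; third in the bass means first inversion.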